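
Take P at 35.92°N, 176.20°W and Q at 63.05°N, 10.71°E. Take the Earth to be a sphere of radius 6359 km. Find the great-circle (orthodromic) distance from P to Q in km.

Haversine: a = sin²(Δφ/2)+cos φ₁ cos φ₂ sin²(Δλ/2) = 0.42071;  σ = 2·atan2(√a,√(1−a))
σ = 80.875° → d = Rσ = 6359·1.41154 = 8976 km

8976 km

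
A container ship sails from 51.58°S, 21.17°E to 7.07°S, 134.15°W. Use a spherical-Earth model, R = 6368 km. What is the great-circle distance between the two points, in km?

13075 km

Haversine: a = sin²(Δφ/2)+cos φ₁ cos φ₂ sin²(Δλ/2) = 0.73197;  σ = 2·atan2(√a,√(1−a))
σ = 117.641° → d = Rσ = 6368·2.05322 = 13075 km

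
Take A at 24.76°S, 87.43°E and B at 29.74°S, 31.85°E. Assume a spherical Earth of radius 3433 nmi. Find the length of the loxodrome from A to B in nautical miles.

2974 nmi

Rhumb course C = atan2(Δλ, Δψ) with Δψ = ln[tan(π/4+φ₂/2)/tan(π/4+φ₁/2)] = -0.0978, Δλ = -0.9701 → C = 264.24°
d = R·|Δφ| / |cos C| = 3433·0.08692 / 0.10033 = 2974 nmi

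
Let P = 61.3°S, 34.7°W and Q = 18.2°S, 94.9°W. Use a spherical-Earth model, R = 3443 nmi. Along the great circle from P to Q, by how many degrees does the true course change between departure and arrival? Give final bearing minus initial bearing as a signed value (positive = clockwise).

At departure: θ₁ = atan2(sin Δλ cos φ₂, cos φ₁ sin φ₂ − sin φ₁ cos φ₂ cos Δλ) = 287.77°
At arrival: θ₂ = atan2(sin Δλ cos φ₁, −cos φ₂ sin φ₁ + sin φ₂ cos φ₁ cos Δλ) = 331.22°
Δθ = θ₂ − θ₁ = +43.5°

+43.5°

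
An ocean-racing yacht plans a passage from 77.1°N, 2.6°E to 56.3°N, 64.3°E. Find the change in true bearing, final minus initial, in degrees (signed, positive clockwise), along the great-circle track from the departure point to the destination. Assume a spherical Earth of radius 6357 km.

At departure: θ₁ = atan2(sin Δλ cos φ₂, cos φ₁ sin φ₂ − sin φ₁ cos φ₂ cos Δλ) = 98.23°
At arrival: θ₂ = atan2(sin Δλ cos φ₁, −cos φ₂ sin φ₁ + sin φ₂ cos φ₁ cos Δλ) = 156.53°
Δθ = θ₂ − θ₁ = +58.3°

+58.3°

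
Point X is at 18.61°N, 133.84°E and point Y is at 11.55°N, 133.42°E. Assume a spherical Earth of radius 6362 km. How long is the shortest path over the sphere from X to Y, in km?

785 km

cos σ = sin φ₁ sin φ₂ + cos φ₁ cos φ₂ cos Δλ
      = sin(18.61°)sin(11.55°) + cos(18.61°)cos(11.55°)cos(-0.42°) = 0.9924
σ = 7.072° → d = Rσ = 6362·0.12342 = 785 km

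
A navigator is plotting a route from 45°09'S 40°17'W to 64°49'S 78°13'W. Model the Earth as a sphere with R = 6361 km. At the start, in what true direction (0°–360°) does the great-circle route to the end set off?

213.2°

N = sin Δλ·cos φ₂ = -0.2616;  D = cos φ₁ sin φ₂ − sin φ₁ cos φ₂ cos Δλ = -0.4003
initial course = atan2(N, D) = 213.16°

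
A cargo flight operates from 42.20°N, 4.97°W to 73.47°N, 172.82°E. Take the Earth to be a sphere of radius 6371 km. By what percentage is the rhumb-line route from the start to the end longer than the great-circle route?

Great circle: σ = 1.1226 rad → d_gc = Rσ = 7152.1 km
Rhumb: Δφ = +0.5458, Δλ = +3.1030, Δψ = +1.1154, q = Δφ/Δψ = 0.4893 → d_rh = R√(Δφ²+q²Δλ²) = 10279.4 km
Excess = (10279.4 − 7152.1) / 7152.1 = 3127.3 / 7152.1 = 43.73% ≈ 43.7%

43.7%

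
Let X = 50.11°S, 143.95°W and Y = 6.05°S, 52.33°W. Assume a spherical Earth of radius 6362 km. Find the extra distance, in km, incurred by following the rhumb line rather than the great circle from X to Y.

Great circle: cos σ = sin φ₁ sin φ₂ + cos φ₁ cos φ₂ cos Δλ,  σ = 1.5079 rad → d_gc = 9593.36 km
Rhumb line: Δψ = +0.9079, q = Δφ/Δψ = 0.8470, d_rh = R√(Δφ²+q²Δλ²) = 9908.91 km
Excess = 9908.91 − 9593.36 = 315.55 ≈ 316 km

316 km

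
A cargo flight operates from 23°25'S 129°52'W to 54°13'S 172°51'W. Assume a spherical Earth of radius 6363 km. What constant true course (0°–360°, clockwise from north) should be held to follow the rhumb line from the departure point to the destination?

226.6°

Meridional parts: M(φ₁)=-0.4206, M(φ₂)=-1.1306 → ΔM = -0.7101;  Δλ = -0.7502 rad
tan C = Δλ / ΔM = +1.0565 → C = 226.57°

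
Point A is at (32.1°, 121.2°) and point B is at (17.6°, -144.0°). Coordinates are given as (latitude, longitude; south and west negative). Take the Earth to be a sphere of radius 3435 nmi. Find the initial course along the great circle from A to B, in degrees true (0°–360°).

72.6°

θ = atan2( sin Δλ·cos φ₂ ,  cos φ₁ sin φ₂ − sin φ₁ cos φ₂ cos Δλ )
  = atan2(+0.9498, +0.2985) = 72.55°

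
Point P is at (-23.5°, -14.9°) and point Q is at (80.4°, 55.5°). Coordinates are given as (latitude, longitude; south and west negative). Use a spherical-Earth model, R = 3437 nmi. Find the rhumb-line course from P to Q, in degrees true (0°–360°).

Meridional parts: M(φ₁)=-0.4222, M(φ₂)=+2.4773 → ΔM = +2.8994;  Δλ = +1.2287 rad
tan C = Δλ / ΔM = +0.4238 → C = 22.97°

23.0°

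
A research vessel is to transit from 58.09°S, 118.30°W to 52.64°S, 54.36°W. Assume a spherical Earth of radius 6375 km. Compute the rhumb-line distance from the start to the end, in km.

4081 km

Δψ = ln[tan(π/4+φ₂/2)/tan(π/4+φ₁/2)] = +0.1677;  Δφ = +0.0951 rad,  Δλ = +1.1160 rad
q = Δφ/Δψ = 0.5672
d = R·√(Δφ² + q²Δλ²) = 6375·0.64012 = 4081 km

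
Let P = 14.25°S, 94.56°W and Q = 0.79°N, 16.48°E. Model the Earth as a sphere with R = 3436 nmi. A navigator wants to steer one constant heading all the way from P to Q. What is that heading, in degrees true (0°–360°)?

Meridional parts: M(φ₁)=-0.2513, M(φ₂)=+0.0138 → ΔM = +0.2651;  Δλ = +1.9380 rad
tan C = Δλ / ΔM = +7.3104 → C = 82.21°

82.2°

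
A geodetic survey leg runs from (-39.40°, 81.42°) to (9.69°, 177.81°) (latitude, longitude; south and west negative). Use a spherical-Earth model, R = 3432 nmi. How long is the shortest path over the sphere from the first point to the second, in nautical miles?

6053 nmi

cos σ = sin φ₁ sin φ₂ + cos φ₁ cos φ₂ cos Δλ
      = sin(-39.40°)sin(9.69°) + cos(-39.40°)cos(9.69°)cos(96.39°) = -0.1916
σ = 101.047° → d = Rσ = 3432·1.76360 = 6053 nmi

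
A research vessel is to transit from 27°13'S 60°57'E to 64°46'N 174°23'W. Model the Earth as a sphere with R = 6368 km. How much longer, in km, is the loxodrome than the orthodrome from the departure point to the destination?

Great circle: cos σ = sin φ₁ sin φ₂ + cos φ₁ cos φ₂ cos Δλ,  σ = 2.2515 rad → d_gc = 14337.6 km
Rhumb line: Δψ = +1.9908, q = Δφ/Δψ = 0.8064, d_rh = R√(Δφ²+q²Δλ²) = 15144.6 km
Excess = 15144.6 − 14337.6 = 807.0 ≈ 807 km

807 km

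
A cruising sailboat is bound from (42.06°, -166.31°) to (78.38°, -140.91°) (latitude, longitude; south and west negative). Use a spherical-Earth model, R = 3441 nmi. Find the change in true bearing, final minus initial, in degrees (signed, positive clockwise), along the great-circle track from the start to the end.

Initial bearing θ₁ = atan2(sin Δλ cos φ₂, cos φ₁ sin φ₂ − sin φ₁ cos φ₂ cos Δλ) = 8.12°
Final bearing θ₂ = (initial bearing from the destination back to the start) + 180° = 31.39°
Δθ = θ₂ − θ₁ = +23.3°

+23.3°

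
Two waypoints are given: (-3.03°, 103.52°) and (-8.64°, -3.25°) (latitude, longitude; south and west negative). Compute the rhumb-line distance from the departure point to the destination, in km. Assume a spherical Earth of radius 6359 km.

11800 km

Δψ = ln[tan(π/4+φ₂/2)/tan(π/4+φ₁/2)] = -0.0985;  Δφ = -0.0979 rad,  Δλ = -1.8635 rad
q = Δφ/Δψ = 0.9944
d = R·√(Δφ² + q²Δλ²) = 6359·1.85566 = 11800 km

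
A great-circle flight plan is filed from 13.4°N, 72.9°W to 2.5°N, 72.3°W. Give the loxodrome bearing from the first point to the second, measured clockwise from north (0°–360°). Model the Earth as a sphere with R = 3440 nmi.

Meridional parts: M(φ₁)=+0.2360, M(φ₂)=+0.0436 → ΔM = -0.1924;  Δλ = +0.0105 rad
tan C = Δλ / ΔM = -0.0544 → C = 176.88°

176.9°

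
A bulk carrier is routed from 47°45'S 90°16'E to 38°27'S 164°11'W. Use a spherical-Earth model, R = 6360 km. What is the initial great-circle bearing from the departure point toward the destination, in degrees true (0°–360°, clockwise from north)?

127.2°

N = sin Δλ·cos φ₂ = +0.7545;  D = cos φ₁ sin φ₂ − sin φ₁ cos φ₂ cos Δλ = -0.5735
initial course = atan2(N, D) = 127.24°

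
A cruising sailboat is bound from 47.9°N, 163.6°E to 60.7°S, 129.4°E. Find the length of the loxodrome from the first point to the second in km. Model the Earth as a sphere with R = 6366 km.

Δψ = ln[tan(π/4+φ₂/2)/tan(π/4+φ₁/2)] = -2.2965;  Δφ = -1.8954 rad,  Δλ = -0.5969 rad
q = Δφ/Δψ = 0.8253
d = R·√(Δφ² + q²Δλ²) = 6366·1.95841 = 12467 km

12467 km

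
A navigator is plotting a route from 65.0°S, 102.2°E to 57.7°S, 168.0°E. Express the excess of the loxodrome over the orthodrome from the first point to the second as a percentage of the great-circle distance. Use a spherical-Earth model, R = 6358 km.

4.5%

Great circle: σ = 0.5382 rad → d_gc = Rσ = 3421.8 km
Rhumb: Δφ = +0.1274, Δλ = +1.1484, Δψ = +0.2671, q = Δφ/Δψ = 0.4769 → d_rh = R√(Δφ²+q²Δλ²) = 3575.5 km
Excess = (3575.5 − 3421.8) / 3421.8 = 153.7 / 3421.8 = 4.49% ≈ 4.5%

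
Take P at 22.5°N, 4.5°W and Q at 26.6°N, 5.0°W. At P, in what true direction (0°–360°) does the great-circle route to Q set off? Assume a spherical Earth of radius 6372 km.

N = sin Δλ·cos φ₂ = -0.0078;  D = cos φ₁ sin φ₂ − sin φ₁ cos φ₂ cos Δλ = +0.0715
initial course = atan2(N, D) = 353.77°

353.8°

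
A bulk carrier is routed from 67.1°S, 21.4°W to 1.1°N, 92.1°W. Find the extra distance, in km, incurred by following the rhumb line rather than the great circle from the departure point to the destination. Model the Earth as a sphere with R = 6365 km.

242 km

Great circle: cos σ = sin φ₁ sin φ₂ + cos φ₁ cos φ₂ cos Δλ,  σ = 1.4597 rad → d_gc = 9290.8 km
Rhumb line: Δψ = +1.6160, q = Δφ/Δψ = 0.7366, d_rh = R√(Δφ²+q²Δλ²) = 9532.5 km
Excess = 9532.5 − 9290.8 = 241.7 ≈ 242 km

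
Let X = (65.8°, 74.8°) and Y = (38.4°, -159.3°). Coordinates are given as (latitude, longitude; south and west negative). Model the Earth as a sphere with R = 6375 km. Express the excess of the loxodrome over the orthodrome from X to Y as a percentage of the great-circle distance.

Great circle: σ = 1.1830 rad → d_gc = Rσ = 7541.4 km
Rhumb: Δφ = -0.4782, Δλ = +2.1974, Δψ = -0.8131, q = Δφ/Δψ = 0.5881 → d_rh = R√(Δφ²+q²Δλ²) = 8784.6 km
Excess = (8784.6 − 7541.4) / 7541.4 = 1243.2 / 7541.4 = 16.49% ≈ 16.5%

16.5%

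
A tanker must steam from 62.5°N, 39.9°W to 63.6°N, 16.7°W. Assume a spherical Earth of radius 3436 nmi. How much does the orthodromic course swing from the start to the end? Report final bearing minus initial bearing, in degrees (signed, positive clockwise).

+20.7°

At departure: θ₁ = atan2(sin Δλ cos φ₂, cos φ₁ sin φ₂ − sin φ₁ cos φ₂ cos Δλ) = 73.74°
At arrival: θ₂ = atan2(sin Δλ cos φ₁, −cos φ₂ sin φ₁ + sin φ₂ cos φ₁ cos Δλ) = 94.48°
Δθ = θ₂ − θ₁ = +20.7°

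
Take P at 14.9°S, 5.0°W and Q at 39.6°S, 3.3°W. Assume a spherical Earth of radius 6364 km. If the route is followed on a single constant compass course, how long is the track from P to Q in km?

Δψ = ln[tan(π/4+φ₂/2)/tan(π/4+φ₁/2)] = -0.4908;  Δφ = -0.4311 rad,  Δλ = +0.0297 rad
q = Δφ/Δψ = 0.8784
d = R·√(Δφ² + q²Δλ²) = 6364·0.43188 = 2749 km

2749 km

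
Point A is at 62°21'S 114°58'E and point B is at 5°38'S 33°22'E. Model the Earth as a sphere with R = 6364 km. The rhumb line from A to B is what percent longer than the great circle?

3.6%

Great circle: σ = 1.4158 rad → d_gc = Rσ = 9009.9 km
Rhumb: Δφ = +0.9899, Δλ = -1.4242, Δψ = +1.3036, q = Δφ/Δψ = 0.7594 → d_rh = R√(Δφ²+q²Δλ²) = 9330.3 km
Excess = (9330.3 − 9009.9) / 9009.9 = 320.4 / 9009.9 = 3.56% ≈ 3.6%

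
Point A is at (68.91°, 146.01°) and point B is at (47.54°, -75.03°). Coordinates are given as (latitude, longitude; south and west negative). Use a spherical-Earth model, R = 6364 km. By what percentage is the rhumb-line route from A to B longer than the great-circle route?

23.4%

Great circle: σ = 1.0413 rad → d_gc = Rσ = 6626.7 km
Rhumb: Δφ = -0.3730, Δλ = +2.4253, Δψ = -0.7357, q = Δφ/Δψ = 0.5070 → d_rh = R√(Δφ²+q²Δλ²) = 8177.3 km
Excess = (8177.3 − 6626.7) / 6626.7 = 1550.6 / 6626.7 = 23.40% ≈ 23.4%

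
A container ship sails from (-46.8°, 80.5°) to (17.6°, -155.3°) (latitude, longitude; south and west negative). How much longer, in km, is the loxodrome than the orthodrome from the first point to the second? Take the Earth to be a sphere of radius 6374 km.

428 km

Great circle: cos σ = sin φ₁ sin φ₂ + cos φ₁ cos φ₂ cos Δλ,  σ = 2.1984 rad → d_gc = 14012.4 km
Rhumb line: Δψ = +1.2386, q = Δφ/Δψ = 0.9074, d_rh = R√(Δφ²+q²Δλ²) = 14440.5 km
Excess = 14440.5 − 14012.4 = 428.1 ≈ 428 km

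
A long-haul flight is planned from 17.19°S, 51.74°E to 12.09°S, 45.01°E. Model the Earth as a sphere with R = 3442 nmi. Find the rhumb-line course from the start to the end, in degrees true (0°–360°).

Meridional parts: M(φ₁)=-0.3046, M(φ₂)=-0.2126 → ΔM = +0.0920;  Δλ = -0.1175 rad
tan C = Δλ / ΔM = -1.2763 → C = 308.08°

308.1°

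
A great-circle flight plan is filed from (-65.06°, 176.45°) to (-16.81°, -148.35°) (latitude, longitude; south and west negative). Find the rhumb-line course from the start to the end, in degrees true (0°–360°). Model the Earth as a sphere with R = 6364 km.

26.9°

Meridional parts: M(φ₁)=-1.5089, M(φ₂)=-0.2977 → ΔM = +1.2112;  Δλ = +0.6144 rad
tan C = Δλ / ΔM = +0.5072 → C = 26.89°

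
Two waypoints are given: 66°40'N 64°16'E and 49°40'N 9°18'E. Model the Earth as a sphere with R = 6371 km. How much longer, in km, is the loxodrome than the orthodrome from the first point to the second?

Great circle: cos σ = sin φ₁ sin φ₂ + cos φ₁ cos φ₂ cos Δλ,  σ = 0.5603 rad → d_gc = 3569.5 km
Rhumb line: Δψ = -0.5759, q = Δφ/Δψ = 0.5152, d_rh = R√(Δφ²+q²Δλ²) = 3672.9 km
Excess = 3672.9 − 3569.5 = 103.4 ≈ 103 km

103 km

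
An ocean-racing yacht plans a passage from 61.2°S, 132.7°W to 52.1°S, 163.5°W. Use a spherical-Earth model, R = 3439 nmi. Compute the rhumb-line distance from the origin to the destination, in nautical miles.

Δψ = ln[tan(π/4+φ₂/2)/tan(π/4+φ₁/2)] = +0.2906;  Δφ = +0.1588 rad,  Δλ = -0.5376 rad
q = Δφ/Δψ = 0.5465
d = R·√(Δφ² + q²Δλ²) = 3439·0.33396 = 1148 nmi

1148 nmi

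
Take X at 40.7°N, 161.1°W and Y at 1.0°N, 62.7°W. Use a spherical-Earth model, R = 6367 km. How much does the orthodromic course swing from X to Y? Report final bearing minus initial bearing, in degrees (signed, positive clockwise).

+47.3°

Initial bearing θ₁ = atan2(sin Δλ cos φ₂, cos φ₁ sin φ₂ − sin φ₁ cos φ₂ cos Δλ) = 83.74°
Final bearing θ₂ = (initial bearing from the destination back to the start) + 180° = 131.09°
Δθ = θ₂ − θ₁ = +47.3°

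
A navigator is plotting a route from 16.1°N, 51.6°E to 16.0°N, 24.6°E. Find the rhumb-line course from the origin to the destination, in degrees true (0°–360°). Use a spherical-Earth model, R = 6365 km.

Δψ = ln[tan(π/4+φ₂/2)/tan(π/4+φ₁/2)] = -0.0018
Δλ = -0.4712 rad (taken the short way round)
course = atan2(Δλ, Δψ) = 269.78°

269.8°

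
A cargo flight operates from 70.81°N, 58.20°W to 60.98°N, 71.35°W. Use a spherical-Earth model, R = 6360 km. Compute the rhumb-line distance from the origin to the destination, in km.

1240 km

Rhumb course C = atan2(Δλ, Δψ) with Δψ = ln[tan(π/4+φ₂/2)/tan(π/4+φ₁/2)] = -0.4259, Δλ = -0.2295 → C = 208.32°
d = R·|Δφ| / |cos C| = 6360·0.17157 / 0.88031 = 1240 km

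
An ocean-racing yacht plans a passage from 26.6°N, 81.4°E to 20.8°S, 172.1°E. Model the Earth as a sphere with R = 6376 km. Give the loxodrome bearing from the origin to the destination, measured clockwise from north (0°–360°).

118.3°

Δψ = ln[tan(π/4+φ₂/2)/tan(π/4+φ₁/2)] = -0.8532
Δλ = +1.5830 rad (taken the short way round)
course = atan2(Δλ, Δψ) = 118.32°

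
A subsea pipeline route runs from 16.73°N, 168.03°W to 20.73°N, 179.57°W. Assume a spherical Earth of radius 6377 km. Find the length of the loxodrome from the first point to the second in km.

1295 km

Rhumb course C = atan2(Δλ, Δψ) with Δψ = ln[tan(π/4+φ₂/2)/tan(π/4+φ₁/2)] = +0.0737, Δλ = -0.2014 → C = 290.11°
d = R·|Δφ| / |cos C| = 6377·0.06981 / 0.34378 = 1295 km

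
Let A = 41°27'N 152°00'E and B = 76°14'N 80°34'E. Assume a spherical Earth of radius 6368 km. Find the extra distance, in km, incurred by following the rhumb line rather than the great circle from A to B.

Great circle: cos σ = sin φ₁ sin φ₂ + cos φ₁ cos φ₂ cos Δλ,  σ = 0.7958 rad → d_gc = 5067.4 km
Rhumb line: Δψ = +1.3180, q = Δφ/Δψ = 0.4606, d_rh = R√(Δφ²+q²Δλ²) = 5321.5 km
Excess = 5321.5 − 5067.4 = 254.1 ≈ 254 km

254 km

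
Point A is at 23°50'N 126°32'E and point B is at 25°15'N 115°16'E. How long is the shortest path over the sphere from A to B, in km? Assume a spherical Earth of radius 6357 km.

1148 km

cos σ = sin φ₁ sin φ₂ + cos φ₁ cos φ₂ cos Δλ
      = sin(23.83°)sin(25.25°) + cos(23.83°)cos(25.25°)cos(-11.27°) = 0.9838
σ = 10.343° → d = Rσ = 6357·0.18052 = 1148 km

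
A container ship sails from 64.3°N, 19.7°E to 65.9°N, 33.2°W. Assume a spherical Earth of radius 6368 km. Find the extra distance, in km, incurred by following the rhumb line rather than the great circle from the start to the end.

73 km

Great circle: cos σ = sin φ₁ sin φ₂ + cos φ₁ cos φ₂ cos Δλ,  σ = 0.3782 rad → d_gc = 2408.1 km
Rhumb line: Δψ = +0.0663, q = Δφ/Δψ = 0.4209, d_rh = R√(Δφ²+q²Δλ²) = 2481.0 km
Excess = 2481.0 − 2408.1 = 72.9 ≈ 73 km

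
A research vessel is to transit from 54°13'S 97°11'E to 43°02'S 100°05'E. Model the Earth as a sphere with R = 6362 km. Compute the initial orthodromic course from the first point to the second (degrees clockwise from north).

10.8°

N = sin Δλ·cos φ₂ = +0.0370;  D = cos φ₁ sin φ₂ − sin φ₁ cos φ₂ cos Δλ = +0.1932
initial course = atan2(N, D) = 10.84°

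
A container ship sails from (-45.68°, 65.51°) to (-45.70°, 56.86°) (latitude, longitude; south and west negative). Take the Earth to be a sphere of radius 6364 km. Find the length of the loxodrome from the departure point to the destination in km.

Δψ = ln[tan(π/4+φ₂/2)/tan(π/4+φ₁/2)] = -0.0005;  Δφ = -0.0003 rad,  Δλ = -0.1510 rad
q = Δφ/Δψ = 0.6985
d = R·√(Δφ² + q²Δλ²) = 6364·0.10546 = 671 km

671 km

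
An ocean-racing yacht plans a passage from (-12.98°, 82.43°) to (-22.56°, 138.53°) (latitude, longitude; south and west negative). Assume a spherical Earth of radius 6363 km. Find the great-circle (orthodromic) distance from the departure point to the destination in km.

cos σ = sin φ₁ sin φ₂ + cos φ₁ cos φ₂ cos Δλ
      = sin(-12.98°)sin(-22.56°) + cos(-12.98°)cos(-22.56°)cos(56.10°) = 0.5881
σ = 53.979° → d = Rσ = 6363·0.94212 = 5995 km

5995 km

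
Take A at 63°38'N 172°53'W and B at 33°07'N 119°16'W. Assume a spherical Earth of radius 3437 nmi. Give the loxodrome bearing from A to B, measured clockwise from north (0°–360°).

131.9°

Meridional parts: M(φ₁)=+1.4514, M(φ₂)=+0.6132 → ΔM = -0.8382;  Δλ = +0.9358 rad
tan C = Δλ / ΔM = -1.1164 → C = 131.85°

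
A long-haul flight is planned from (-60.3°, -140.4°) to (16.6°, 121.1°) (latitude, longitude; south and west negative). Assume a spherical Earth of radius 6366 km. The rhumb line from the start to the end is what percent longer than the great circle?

Great circle: σ = 1.8948 rad → d_gc = Rσ = 12062.1 km
Rhumb: Δφ = +1.3422, Δλ = -1.7191, Δψ = +1.6213, q = Δφ/Δψ = 0.8278 → d_rh = R√(Δφ²+q²Δλ²) = 12453.1 km
Excess = (12453.1 − 12062.1) / 12062.1 = 391.0 / 12062.1 = 3.24% ≈ 3.2%

3.2%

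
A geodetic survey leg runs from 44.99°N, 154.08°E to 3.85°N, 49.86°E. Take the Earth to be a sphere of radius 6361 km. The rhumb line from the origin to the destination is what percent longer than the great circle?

Great circle: σ = 1.6970 rad → d_gc = Rσ = 10794.6 km
Rhumb: Δφ = -0.7180, Δλ = -1.8190, Δψ = -0.8139, q = Δφ/Δψ = 0.8822 → d_rh = R√(Δφ²+q²Δλ²) = 11183.1 km
Excess = (11183.1 − 10794.6) / 10794.6 = 388.5 / 10794.6 = 3.60% ≈ 3.6%

3.6%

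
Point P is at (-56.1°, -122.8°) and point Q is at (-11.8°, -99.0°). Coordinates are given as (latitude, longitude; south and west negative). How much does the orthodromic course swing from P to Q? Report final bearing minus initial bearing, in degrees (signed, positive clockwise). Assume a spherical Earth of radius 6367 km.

At departure: θ₁ = atan2(sin Δλ cos φ₂, cos φ₁ sin φ₂ − sin φ₁ cos φ₂ cos Δλ) = 32.12°
At arrival: θ₂ = atan2(sin Δλ cos φ₁, −cos φ₂ sin φ₁ + sin φ₂ cos φ₁ cos Δλ) = 17.63°
Δθ = θ₂ − θ₁ = -14.5°

-14.5°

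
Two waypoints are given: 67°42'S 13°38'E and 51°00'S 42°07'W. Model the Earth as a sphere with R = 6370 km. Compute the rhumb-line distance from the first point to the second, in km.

3599 km

Δψ = ln[tan(π/4+φ₂/2)/tan(π/4+φ₁/2)] = +0.5859;  Δφ = +0.2915 rad,  Δλ = -0.9730 rad
q = Δφ/Δψ = 0.4975
d = R·√(Δφ² + q²Δλ²) = 6370·0.56501 = 3599 km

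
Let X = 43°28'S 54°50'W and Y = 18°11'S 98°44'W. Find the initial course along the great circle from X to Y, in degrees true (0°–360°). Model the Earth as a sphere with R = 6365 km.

N = sin Δλ·cos φ₂ = -0.6588;  D = cos φ₁ sin φ₂ − sin φ₁ cos φ₂ cos Δλ = +0.2445
initial course = atan2(N, D) = 290.36°

290.4°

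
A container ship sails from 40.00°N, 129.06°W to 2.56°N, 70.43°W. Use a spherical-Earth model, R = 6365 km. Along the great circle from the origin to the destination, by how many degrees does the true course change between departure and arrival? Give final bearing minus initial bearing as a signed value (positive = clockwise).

+24.3°

Initial bearing θ₁ = atan2(sin Δλ cos φ₂, cos φ₁ sin φ₂ − sin φ₁ cos φ₂ cos Δλ) = 109.38°
Final bearing θ₂ = (initial bearing from the destination back to the start) + 180° = 133.67°
Δθ = θ₂ − θ₁ = +24.3°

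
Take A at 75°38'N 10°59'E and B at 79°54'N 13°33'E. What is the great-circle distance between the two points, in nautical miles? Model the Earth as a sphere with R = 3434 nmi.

258 nmi

cos σ = sin φ₁ sin φ₂ + cos φ₁ cos φ₂ cos Δλ
      = sin(75.63°)sin(79.90°) + cos(75.63°)cos(79.90°)cos(2.57°) = 0.9972
σ = 4.300° → d = Rσ = 3434·0.07505 = 258 nmi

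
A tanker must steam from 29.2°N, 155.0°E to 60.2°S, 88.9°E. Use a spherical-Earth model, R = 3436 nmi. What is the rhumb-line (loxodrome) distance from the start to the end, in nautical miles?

6311 nmi

Rhumb course C = atan2(Δλ, Δψ) with Δψ = ln[tan(π/4+φ₂/2)/tan(π/4+φ₁/2)] = -1.8572, Δλ = -1.1537 → C = 211.85°
d = R·|Δφ| / |cos C| = 3436·1.56032 / 0.84945 = 6311 nmi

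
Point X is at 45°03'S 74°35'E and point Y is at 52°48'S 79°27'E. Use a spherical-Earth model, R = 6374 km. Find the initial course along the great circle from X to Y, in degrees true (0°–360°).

159.4°

θ = atan2( sin Δλ·cos φ₂ ,  cos φ₁ sin φ₂ − sin φ₁ cos φ₂ cos Δλ )
  = atan2(+0.0513, -0.1364) = 159.39°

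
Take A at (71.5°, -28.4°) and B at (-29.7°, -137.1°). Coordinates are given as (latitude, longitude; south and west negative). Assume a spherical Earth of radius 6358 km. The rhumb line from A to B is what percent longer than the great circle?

Great circle: σ = 2.1630 rad → d_gc = Rσ = 13752.6 km
Rhumb: Δφ = -1.7663, Δλ = -1.8972, Δψ = -2.3581, q = Δφ/Δψ = 0.7490 → d_rh = R√(Δφ²+q²Δλ²) = 14413.2 km
Excess = (14413.2 − 13752.6) / 13752.6 = 660.6 / 13752.6 = 4.80% ≈ 4.8%

4.8%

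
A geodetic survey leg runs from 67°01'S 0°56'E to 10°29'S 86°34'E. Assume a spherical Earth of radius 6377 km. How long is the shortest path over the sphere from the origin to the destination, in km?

cos σ = sin φ₁ sin φ₂ + cos φ₁ cos φ₂ cos Δλ
      = sin(-67.02°)sin(-10.48°) + cos(-67.02°)cos(-10.48°)cos(85.63°) = 0.1967
σ = 78.654° → d = Rσ = 6377·1.37277 = 8754 km

8754 km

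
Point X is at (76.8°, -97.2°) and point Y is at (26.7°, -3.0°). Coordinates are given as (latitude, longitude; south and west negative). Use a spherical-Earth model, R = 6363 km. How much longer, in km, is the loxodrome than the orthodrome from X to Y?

Great circle: cos σ = sin φ₁ sin φ₂ + cos φ₁ cos φ₂ cos Δλ,  σ = 1.1346 rad → d_gc = 7219.4 km
Rhumb line: Δψ = -1.6729, q = Δφ/Δψ = 0.5227, d_rh = R√(Δφ²+q²Δλ²) = 7801.1 km
Excess = 7801.1 − 7219.4 = 581.7 ≈ 582 km

582 km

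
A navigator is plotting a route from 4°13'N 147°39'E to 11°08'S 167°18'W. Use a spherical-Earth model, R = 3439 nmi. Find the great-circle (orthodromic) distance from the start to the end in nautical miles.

Haversine: a = sin²(Δφ/2)+cos φ₁ cos φ₂ sin²(Δλ/2) = 0.16144;  σ = 2·atan2(√a,√(1−a))
σ = 47.381° → d = Rσ = 3439·0.82696 = 2844 nmi

2844 nmi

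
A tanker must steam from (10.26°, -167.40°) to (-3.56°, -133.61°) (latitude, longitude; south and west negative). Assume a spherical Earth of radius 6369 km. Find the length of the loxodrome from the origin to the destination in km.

Δψ = ln[tan(π/4+φ₂/2)/tan(π/4+φ₁/2)] = -0.2422;  Δφ = -0.2412 rad,  Δλ = +0.5897 rad
q = Δφ/Δψ = 0.9959
d = R·√(Δφ² + q²Δλ²) = 6369·0.63490 = 4044 km

4044 km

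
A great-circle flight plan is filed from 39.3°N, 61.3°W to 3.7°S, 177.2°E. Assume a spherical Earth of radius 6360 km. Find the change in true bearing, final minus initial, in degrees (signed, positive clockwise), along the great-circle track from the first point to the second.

At departure: θ₁ = atan2(sin Δλ cos φ₂, cos φ₁ sin φ₂ − sin φ₁ cos φ₂ cos Δλ) = 288.23°
At arrival: θ₂ = atan2(sin Δλ cos φ₁, −cos φ₂ sin φ₁ + sin φ₂ cos φ₁ cos Δλ) = 227.44°
Δθ = θ₂ − θ₁ = -60.8°

-60.8°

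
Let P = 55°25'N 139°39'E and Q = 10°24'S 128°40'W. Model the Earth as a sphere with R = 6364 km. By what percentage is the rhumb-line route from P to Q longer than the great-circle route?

Great circle: σ = 1.7366 rad → d_gc = Rσ = 11051.6 km
Rhumb: Δφ = -1.1487, Δλ = +1.6002, Δψ = -1.3495, q = Δφ/Δψ = 0.8512 → d_rh = R√(Δφ²+q²Δλ²) = 11339.5 km
Excess = (11339.5 − 11051.6) / 11051.6 = 287.9 / 11051.6 = 2.61% ≈ 2.6%

2.6%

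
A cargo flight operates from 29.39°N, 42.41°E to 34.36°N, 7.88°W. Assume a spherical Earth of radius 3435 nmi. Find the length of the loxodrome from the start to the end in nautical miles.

2576 nmi

Rhumb course C = atan2(Δλ, Δψ) with Δψ = ln[tan(π/4+φ₂/2)/tan(π/4+φ₁/2)] = +0.1022, Δλ = -0.8777 → C = 276.64°
d = R·|Δφ| / |cos C| = 3435·0.08674 / 0.11566 = 2576 nmi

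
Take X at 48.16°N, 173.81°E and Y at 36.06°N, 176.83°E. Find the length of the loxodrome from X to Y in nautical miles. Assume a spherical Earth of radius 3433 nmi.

Δψ = ln[tan(π/4+φ₂/2)/tan(π/4+φ₁/2)] = -0.2861;  Δφ = -0.2112 rad,  Δλ = +0.0527 rad
q = Δφ/Δψ = 0.7382
d = R·√(Δφ² + q²Δλ²) = 3433·0.21474 = 737 nmi

737 nmi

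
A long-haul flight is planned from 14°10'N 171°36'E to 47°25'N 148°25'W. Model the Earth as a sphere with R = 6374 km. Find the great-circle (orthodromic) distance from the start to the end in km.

5221 km

cos σ = sin φ₁ sin φ₂ + cos φ₁ cos φ₂ cos Δλ
      = sin(14.17°)sin(47.42°) + cos(14.17°)cos(47.42°)cos(39.98°) = 0.6829
σ = 46.928° → d = Rσ = 6374·0.81905 = 5221 km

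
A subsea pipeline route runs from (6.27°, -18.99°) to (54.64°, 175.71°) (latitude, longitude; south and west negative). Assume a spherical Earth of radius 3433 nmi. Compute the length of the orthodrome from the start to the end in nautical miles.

Haversine: a = sin²(Δφ/2)+cos φ₁ cos φ₂ sin²(Δλ/2) = 0.73368;  σ = 2·atan2(√a,√(1−a))
σ = 117.863° → d = Rσ = 3433·2.05709 = 7062 nmi

7062 nmi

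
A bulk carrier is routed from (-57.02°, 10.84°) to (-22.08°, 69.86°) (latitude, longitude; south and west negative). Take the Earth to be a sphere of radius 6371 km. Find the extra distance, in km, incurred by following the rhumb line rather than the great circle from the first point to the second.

124 km

Great circle: cos σ = sin φ₁ sin φ₂ + cos φ₁ cos φ₂ cos Δλ,  σ = 0.9582 rad → d_gc = 6104.8 km
Rhumb line: Δψ = +0.8220, q = Δφ/Δψ = 0.7418, d_rh = R√(Δφ²+q²Δλ²) = 6228.7 km
Excess = 6228.7 − 6104.8 = 123.9 ≈ 124 km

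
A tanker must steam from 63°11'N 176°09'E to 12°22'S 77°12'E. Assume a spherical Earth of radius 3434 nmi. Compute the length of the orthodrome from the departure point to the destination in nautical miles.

cos σ = sin φ₁ sin φ₂ + cos φ₁ cos φ₂ cos Δλ
      = sin(63.18°)sin(-12.37°) + cos(63.18°)cos(-12.37°)cos(-98.95°) = -0.2597
σ = 105.052° → d = Rσ = 3434·1.83350 = 6296 nmi

6296 nmi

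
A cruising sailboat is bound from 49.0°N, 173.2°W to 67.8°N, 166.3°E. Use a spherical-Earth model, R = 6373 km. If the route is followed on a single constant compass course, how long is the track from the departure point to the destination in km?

Δψ = ln[tan(π/4+φ₂/2)/tan(π/4+φ₁/2)] = +0.6449;  Δφ = +0.3281 rad,  Δλ = -0.3578 rad
q = Δφ/Δψ = 0.5088
d = R·√(Δφ² + q²Δλ²) = 6373·0.37524 = 2391 km

2391 km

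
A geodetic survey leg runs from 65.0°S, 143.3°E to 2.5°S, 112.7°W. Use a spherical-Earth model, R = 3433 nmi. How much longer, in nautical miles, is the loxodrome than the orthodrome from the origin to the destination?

Great circle: cos σ = sin φ₁ sin φ₂ + cos φ₁ cos φ₂ cos Δλ,  σ = 1.6334 rad → d_gc = 5607.6 nmi
Rhumb line: Δψ = +1.4628, q = Δφ/Δψ = 0.7457, d_rh = R√(Δφ²+q²Δλ²) = 5968.0 nmi
Excess = 5968.0 − 5607.6 = 360.4 ≈ 360 nmi

360 nmi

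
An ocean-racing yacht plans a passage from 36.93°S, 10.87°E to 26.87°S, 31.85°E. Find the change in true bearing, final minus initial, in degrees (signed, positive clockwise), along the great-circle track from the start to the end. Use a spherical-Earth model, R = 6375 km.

-11.2°

Initial bearing θ₁ = atan2(sin Δλ cos φ₂, cos φ₁ sin φ₂ − sin φ₁ cos φ₂ cos Δλ) = 66.46°
Final bearing θ₂ = (initial bearing from the destination back to the start) + 180° = 55.24°
Δθ = θ₂ − θ₁ = -11.2°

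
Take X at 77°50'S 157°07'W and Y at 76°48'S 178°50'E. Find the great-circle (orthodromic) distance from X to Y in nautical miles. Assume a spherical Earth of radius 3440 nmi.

Haversine: a = sin²(Δφ/2)+cos φ₁ cos φ₂ sin²(Δλ/2) = 0.00217;  σ = 2·atan2(√a,√(1−a))
σ = 5.340° → d = Rσ = 3440·0.09321 = 321 nmi

321 nmi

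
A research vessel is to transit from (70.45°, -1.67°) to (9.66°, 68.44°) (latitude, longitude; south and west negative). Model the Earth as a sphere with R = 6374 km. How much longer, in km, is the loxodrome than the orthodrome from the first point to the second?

Great circle: cos σ = sin φ₁ sin φ₂ + cos φ₁ cos φ₂ cos Δλ,  σ = 1.2970 rad → d_gc = 8267.3 km
Rhumb line: Δψ = -1.5892, q = Δφ/Δψ = 0.6676, d_rh = R√(Δφ²+q²Δλ²) = 8535.1 km
Excess = 8535.1 − 8267.3 = 267.8 ≈ 268 km

268 km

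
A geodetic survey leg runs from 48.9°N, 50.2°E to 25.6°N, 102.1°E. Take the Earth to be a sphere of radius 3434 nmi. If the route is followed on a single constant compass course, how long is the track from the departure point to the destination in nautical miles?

Δψ = ln[tan(π/4+φ₂/2)/tan(π/4+φ₁/2)] = -0.5187;  Δφ = -0.4067 rad,  Δλ = +0.9058 rad
q = Δφ/Δψ = 0.7840
d = R·√(Δφ² + q²Δλ²) = 3434·0.81837 = 2810 nmi

2810 nmi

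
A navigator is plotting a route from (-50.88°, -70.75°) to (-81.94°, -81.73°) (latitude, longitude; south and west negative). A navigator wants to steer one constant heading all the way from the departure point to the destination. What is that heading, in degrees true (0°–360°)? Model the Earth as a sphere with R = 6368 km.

186.8°

Δψ = ln[tan(π/4+φ₂/2)/tan(π/4+φ₁/2)] = -1.6180
Δλ = -0.1916 rad (taken the short way round)
course = atan2(Δλ, Δψ) = 186.75°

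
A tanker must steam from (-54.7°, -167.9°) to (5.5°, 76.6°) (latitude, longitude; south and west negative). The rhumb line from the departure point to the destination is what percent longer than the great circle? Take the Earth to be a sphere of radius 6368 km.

Great circle: σ = 1.9027 rad → d_gc = Rσ = 12116.5 km
Rhumb: Δφ = +1.0507, Δλ = -2.0159, Δψ = +1.2413, q = Δφ/Δψ = 0.8465 → d_rh = R√(Δφ²+q²Δλ²) = 12760.7 km
Excess = (12760.7 − 12116.5) / 12116.5 = 644.2 / 12116.5 = 5.32% ≈ 5.3%

5.3%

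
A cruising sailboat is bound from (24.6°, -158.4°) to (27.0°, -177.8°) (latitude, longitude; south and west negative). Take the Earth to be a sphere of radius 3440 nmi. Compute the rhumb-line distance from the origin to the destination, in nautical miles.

1058 nmi

Rhumb course C = atan2(Δλ, Δψ) with Δψ = ln[tan(π/4+φ₂/2)/tan(π/4+φ₁/2)] = +0.0465, Δλ = -0.3386 → C = 277.82°
d = R·|Δφ| / |cos C| = 3440·0.04189 / 0.13614 = 1058 nmi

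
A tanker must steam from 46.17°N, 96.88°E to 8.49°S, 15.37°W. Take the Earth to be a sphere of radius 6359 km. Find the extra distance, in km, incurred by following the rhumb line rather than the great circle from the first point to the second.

384 km

Great circle: cos σ = sin φ₁ sin φ₂ + cos φ₁ cos φ₂ cos Δλ,  σ = 1.9453 rad → d_gc = 12370.46 km
Rhumb line: Δψ = -1.0593, q = Δφ/Δψ = 0.9006, d_rh = R√(Δφ²+q²Δλ²) = 12754.95 km
Excess = 12754.95 − 12370.46 = 384.49 ≈ 384 km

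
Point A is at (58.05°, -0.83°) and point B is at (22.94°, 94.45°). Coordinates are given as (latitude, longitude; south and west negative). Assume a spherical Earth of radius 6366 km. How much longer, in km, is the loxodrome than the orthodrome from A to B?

504 km

Great circle: cos σ = sin φ₁ sin φ₂ + cos φ₁ cos φ₂ cos Δλ,  σ = 1.2809 rad → d_gc = 8154.1 km
Rhumb line: Δψ = -0.8393, q = Δφ/Δψ = 0.7301, d_rh = R√(Δφ²+q²Δλ²) = 8658.0 km
Excess = 8658.0 − 8154.1 = 503.9 ≈ 504 km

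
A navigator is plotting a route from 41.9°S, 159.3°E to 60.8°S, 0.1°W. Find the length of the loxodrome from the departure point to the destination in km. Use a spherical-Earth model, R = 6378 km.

11073 km

Rhumb course C = atan2(Δλ, Δψ) with Δψ = ln[tan(π/4+φ₂/2)/tan(π/4+φ₁/2)] = -0.5384, Δλ = -2.7821 → C = 259.05°
d = R·|Δφ| / |cos C| = 6378·0.32987 / 0.19000 = 11073 km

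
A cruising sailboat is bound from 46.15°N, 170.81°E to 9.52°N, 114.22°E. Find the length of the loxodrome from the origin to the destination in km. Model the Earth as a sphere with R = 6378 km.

Δψ = ln[tan(π/4+φ₂/2)/tan(π/4+φ₁/2)] = -0.7431;  Δφ = -0.6393 rad,  Δλ = -0.9877 rad
q = Δφ/Δψ = 0.8603
d = R·√(Δφ² + q²Δλ²) = 6378·1.06336 = 6782 km

6782 km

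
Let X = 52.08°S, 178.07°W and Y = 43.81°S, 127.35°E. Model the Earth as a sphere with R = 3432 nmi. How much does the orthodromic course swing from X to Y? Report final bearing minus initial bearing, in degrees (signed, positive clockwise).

+42.0°

Initial bearing θ₁ = atan2(sin Δλ cos φ₂, cos φ₁ sin φ₂ − sin φ₁ cos φ₂ cos Δλ) = 260.78°
Final bearing θ₂ = (initial bearing from the destination back to the start) + 180° = 302.80°
Δθ = θ₂ − θ₁ = +42.0°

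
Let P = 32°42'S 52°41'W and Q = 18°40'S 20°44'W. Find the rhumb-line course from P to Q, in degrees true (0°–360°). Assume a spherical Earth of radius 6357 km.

Δψ = ln[tan(π/4+φ₂/2)/tan(π/4+φ₁/2)] = +0.2728
Δλ = +0.5576 rad (taken the short way round)
course = atan2(Δλ, Δψ) = 63.93°

63.9°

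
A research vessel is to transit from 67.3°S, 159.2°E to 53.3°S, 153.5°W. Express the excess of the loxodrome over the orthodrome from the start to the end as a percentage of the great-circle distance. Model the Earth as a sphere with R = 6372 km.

Great circle: σ = 0.4600 rad → d_gc = Rσ = 2930.9 km
Rhumb: Δφ = +0.2443, Δλ = +0.8255, Δψ = +0.5022, q = Δφ/Δψ = 0.4865 → d_rh = R√(Δφ²+q²Δλ²) = 2995.6 km
Excess = (2995.6 − 2930.9) / 2930.9 = 64.7 / 2930.9 = 2.21% ≈ 2.2%

2.2%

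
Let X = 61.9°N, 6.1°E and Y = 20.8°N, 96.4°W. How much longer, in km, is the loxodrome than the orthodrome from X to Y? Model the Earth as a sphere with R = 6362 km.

659 km

Great circle: cos σ = sin φ₁ sin φ₂ + cos φ₁ cos φ₂ cos Δλ,  σ = 1.3511 rad → d_gc = 8595.6 km
Rhumb line: Δψ = -1.0140, q = Δφ/Δψ = 0.7074, d_rh = R√(Δφ²+q²Δλ²) = 9254.9 km
Excess = 9254.9 − 8595.6 = 659.3 ≈ 659 km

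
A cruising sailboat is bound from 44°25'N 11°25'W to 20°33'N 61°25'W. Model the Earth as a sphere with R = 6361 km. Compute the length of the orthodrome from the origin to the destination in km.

Haversine: a = sin²(Δφ/2)+cos φ₁ cos φ₂ sin²(Δλ/2) = 0.16221;  σ = 2·atan2(√a,√(1−a))
σ = 47.501° → d = Rσ = 6361·0.82905 = 5274 km

5274 km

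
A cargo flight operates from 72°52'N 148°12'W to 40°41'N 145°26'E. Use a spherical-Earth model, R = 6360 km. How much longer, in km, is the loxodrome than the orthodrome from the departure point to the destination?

207 km

Great circle: cos σ = sin φ₁ sin φ₂ + cos φ₁ cos φ₂ cos Δλ,  σ = 0.7777 rad → d_gc = 4946.4 km
Rhumb line: Δψ = -1.1143, q = Δφ/Δψ = 0.5041, d_rh = R√(Δφ²+q²Δλ²) = 5153.0 km
Excess = 5153.0 − 4946.4 = 206.6 ≈ 207 km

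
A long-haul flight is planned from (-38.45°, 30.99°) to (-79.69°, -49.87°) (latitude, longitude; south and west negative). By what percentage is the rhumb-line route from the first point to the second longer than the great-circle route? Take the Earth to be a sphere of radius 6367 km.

6.4%

Great circle: σ = 0.8840 rad → d_gc = Rσ = 5628.5 km
Rhumb: Δφ = -0.7198, Δλ = -1.4113, Δψ = -1.6776, q = Δφ/Δψ = 0.4291 → d_rh = R√(Δφ²+q²Δλ²) = 5988.8 km
Excess = (5988.8 − 5628.5) / 5628.5 = 360.3 / 5628.5 = 6.40% ≈ 6.4%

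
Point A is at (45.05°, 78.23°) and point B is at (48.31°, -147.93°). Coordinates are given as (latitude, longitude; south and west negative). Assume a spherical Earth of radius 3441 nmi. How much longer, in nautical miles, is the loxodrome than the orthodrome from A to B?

Great circle: cos σ = sin φ₁ sin φ₂ + cos φ₁ cos φ₂ cos Δλ,  σ = 1.3663 rad → d_gc = 4701.6 nmi
Rhumb line: Δψ = +0.0830, q = Δφ/Δψ = 0.6858, d_rh = R√(Δφ²+q²Δλ²) = 5515.7 nmi
Excess = 5515.7 − 4701.6 = 814.1 ≈ 814 nmi

814 nmi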